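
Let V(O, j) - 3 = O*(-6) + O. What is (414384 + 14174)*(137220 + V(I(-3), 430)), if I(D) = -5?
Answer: 58818728384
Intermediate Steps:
V(O, j) = 3 - 5*O (V(O, j) = 3 + (O*(-6) + O) = 3 + (-6*O + O) = 3 - 5*O)
(414384 + 14174)*(137220 + V(I(-3), 430)) = (414384 + 14174)*(137220 + (3 - 5*(-5))) = 428558*(137220 + (3 + 25)) = 428558*(137220 + 28) = 428558*137248 = 58818728384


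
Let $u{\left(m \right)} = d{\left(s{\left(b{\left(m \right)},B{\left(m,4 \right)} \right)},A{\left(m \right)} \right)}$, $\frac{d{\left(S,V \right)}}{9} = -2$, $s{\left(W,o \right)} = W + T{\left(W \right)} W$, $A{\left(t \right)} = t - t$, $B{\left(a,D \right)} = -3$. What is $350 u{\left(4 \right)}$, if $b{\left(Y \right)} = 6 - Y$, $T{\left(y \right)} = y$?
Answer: $-6300$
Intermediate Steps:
$A{\left(t \right)} = 0$
$s{\left(W,o \right)} = W + W^{2}$ ($s{\left(W,o \right)} = W + W W = W + W^{2}$)
$d{\left(S,V \right)} = -18$ ($d{\left(S,V \right)} = 9 \left(-2\right) = -18$)
$u{\left(m \right)} = -18$
$350 u{\left(4 \right)} = 350 \left(-18\right) = -6300$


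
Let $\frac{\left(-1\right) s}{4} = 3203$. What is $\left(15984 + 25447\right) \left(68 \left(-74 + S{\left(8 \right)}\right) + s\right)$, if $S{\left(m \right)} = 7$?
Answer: $-719573608$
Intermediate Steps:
$s = -12812$ ($s = \left(-4\right) 3203 = -12812$)
$\left(15984 + 25447\right) \left(68 \left(-74 + S{\left(8 \right)}\right) + s\right) = \left(15984 + 25447\right) \left(68 \left(-74 + 7\right) - 12812\right) = 41431 \left(68 \left(-67\right) - 12812\right) = 41431 \left(-4556 - 12812\right) = 41431 \left(-17368\right) = -719573608$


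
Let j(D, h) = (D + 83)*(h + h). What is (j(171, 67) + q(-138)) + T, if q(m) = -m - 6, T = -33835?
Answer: 333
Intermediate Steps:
j(D, h) = 2*h*(83 + D) (j(D, h) = (83 + D)*(2*h) = 2*h*(83 + D))
q(m) = -6 - m
(j(171, 67) + q(-138)) + T = (2*67*(83 + 171) + (-6 - 1*(-138))) - 33835 = (2*67*254 + (-6 + 138)) - 33835 = (34036 + 132) - 33835 = 34168 - 33835 = 333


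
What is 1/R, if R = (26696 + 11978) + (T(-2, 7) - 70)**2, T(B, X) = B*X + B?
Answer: 1/46070 ≈ 2.1706e-5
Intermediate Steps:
T(B, X) = B + B*X
R = 46070 (R = (26696 + 11978) + (-2*(1 + 7) - 70)**2 = 38674 + (-2*8 - 70)**2 = 38674 + (-16 - 70)**2 = 38674 + (-86)**2 = 38674 + 7396 = 46070)
1/R = 1/46070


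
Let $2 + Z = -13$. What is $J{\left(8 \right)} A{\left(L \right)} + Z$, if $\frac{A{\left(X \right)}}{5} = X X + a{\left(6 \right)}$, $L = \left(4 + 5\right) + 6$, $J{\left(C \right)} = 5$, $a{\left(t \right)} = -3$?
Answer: $5535$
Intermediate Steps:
$Z = -15$ ($Z = -2 - 13 = -15$)
$L = 15$ ($L = 9 + 6 = 15$)
$A{\left(X \right)} = -15 + 5 X^{2}$ ($A{\left(X \right)} = 5 \left(X X - 3\right) = 5 \left(X^{2} - 3\right) = 5 \left(-3 + X^{2}\right) = -15 + 5 X^{2}$)
$J{\left(8 \right)} A{\left(L \right)} + Z = 5 \left(-15 + 5 \cdot 15^{2}\right) - 15 = 5 \left(-15 + 5 \cdot 225\right) - 15 = 5 \left(-15 + 1125\right) - 15 = 5 \cdot 1110 - 15 = 5550 - 15 = 5535$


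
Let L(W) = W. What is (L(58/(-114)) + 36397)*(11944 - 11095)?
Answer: 587111800/19 ≈ 3.0901e+7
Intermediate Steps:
(L(58/(-114)) + 36397)*(11944 - 11095) = (58/(-114) + 36397)*(11944 - 11095) = (58*(-1/114) + 36397)*849 = (-29/57 + 36397)*849 = (2074600/57)*849 = 587111800/19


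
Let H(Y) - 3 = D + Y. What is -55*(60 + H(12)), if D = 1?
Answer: -4180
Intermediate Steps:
H(Y) = 4 + Y (H(Y) = 3 + (1 + Y) = 4 + Y)
-55*(60 + H(12)) = -55*(60 + (4 + 12)) = -55*(60 + 16) = -55*76 = -4180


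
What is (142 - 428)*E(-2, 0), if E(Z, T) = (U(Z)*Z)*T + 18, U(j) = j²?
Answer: -5148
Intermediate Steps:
E(Z, T) = 18 + T*Z³ (E(Z, T) = (Z²*Z)*T + 18 = Z³*T + 18 = T*Z³ + 18 = 18 + T*Z³)
(142 - 428)*E(-2, 0) = (142 - 428)*(18 + 0*(-2)³) = -286*(18 + 0*(-8)) = -286*(18 + 0) = -286*18 = -5148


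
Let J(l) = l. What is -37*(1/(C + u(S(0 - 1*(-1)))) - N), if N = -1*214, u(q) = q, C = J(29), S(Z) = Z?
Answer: -237577/30 ≈ -7919.2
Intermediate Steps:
C = 29
N = -214
-37*(1/(C + u(S(0 - 1*(-1)))) - N) = -37*(1/(29 + (0 - 1*(-1))) - 1*(-214)) = -37*(1/(29 + (0 + 1)) + 214) = -37*(1/(29 + 1) + 214) = -37*(1/30 + 214) = -37*6421/30 = -237577/30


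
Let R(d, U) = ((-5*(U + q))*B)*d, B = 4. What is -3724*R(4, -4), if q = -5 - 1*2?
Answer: -3277120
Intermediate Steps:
q = -7 (q = -5 - 2 = -7)
R(d, U) = d*(140 - 20*U) (R(d, U) = (-5*(U - 7)*4)*d = (-5*(-7 + U)*4)*d = ((35 - 5*U)*4)*d = (140 - 20*U)*d = d*(140 - 20*U))
-3724*R(4, -4) = -74480*4*(7 - 1*(-4)) = -74480*4*(7 + 4) = -74480*4*11 = -3724*880 = -3277120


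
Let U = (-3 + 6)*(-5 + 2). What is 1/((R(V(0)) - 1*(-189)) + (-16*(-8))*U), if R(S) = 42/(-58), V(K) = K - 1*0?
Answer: -29/27948 ≈ -0.0010376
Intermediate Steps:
V(K) = K (V(K) = K + 0 = K)
R(S) = -21/29 (R(S) = 42*(-1/58) = -21/29)
U = -9 (U = 3*(-3) = -9)
1/((R(V(0)) - 1*(-189)) + (-16*(-8))*U) = 1/((-21/29 - 1*(-189)) - 16*(-8)*(-9)) = 1/((-21/29 + 189) + 128*(-9)) = 1/(5460/29 - 1152) = 1/(-27948/29) = -29/27948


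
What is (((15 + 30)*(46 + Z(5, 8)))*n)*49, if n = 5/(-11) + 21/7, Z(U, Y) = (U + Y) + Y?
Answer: 4136580/11 ≈ 3.7605e+5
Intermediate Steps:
Z(U, Y) = U + 2*Y
n = 28/11 (n = 5*(-1/11) + 21*(1/7) = -5/11 + 3 = 28/11 ≈ 2.5455)
(((15 + 30)*(46 + Z(5, 8)))*n)*49 = (((15 + 30)*(46 + (5 + 2*8)))*(28/11))*49 = ((45*(46 + (5 + 16)))*(28/11))*49 = ((45*(46 + 21))*(28/11))*49 = ((45*67)*(28/11))*49 = (3015*(28/11))*49 = (84420/11)*49 = 4136580/11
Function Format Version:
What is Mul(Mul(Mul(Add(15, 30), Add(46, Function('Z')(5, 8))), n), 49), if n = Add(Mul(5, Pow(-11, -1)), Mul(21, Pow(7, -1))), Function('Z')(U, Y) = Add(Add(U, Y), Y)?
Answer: Rational(4136580, 11) ≈ 3.7605e+5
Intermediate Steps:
Function('Z')(U, Y) = Add(U, Mul(2, Y))
n = Rational(28, 11) (n = Add(Mul(5, Rational(-1, 11)), Mul(21, Rational(1, 7))) = Add(Rational(-5, 11), 3) = Rational(28, 11) ≈ 2.5455)
Mul(Mul(Mul(Add(15, 30), Add(46, Function('Z')(5, 8))), n), 49) = Mul(Mul(Mul(Add(15, 30), Add(46, Add(5, Mul(2, 8)))), Rational(28, 11)), 49) = Mul(Mul(Mul(45, Add(46, Add(5, 16))), Rational(28, 11)), 49) = Mul(Mul(Mul(45, Add(46, 21)), Rational(28, 11)), 49) = Mul(Mul(Mul(45, 67), Rational(28, 11)), 49) = Mul(Mul(3015, Rational(28, 11)), 49) = Mul(Rational(84420, 11), 49) = Rational(4136580, 11)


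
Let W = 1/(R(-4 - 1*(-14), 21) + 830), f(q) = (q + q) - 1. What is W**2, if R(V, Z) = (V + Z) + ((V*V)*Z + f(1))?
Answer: 1/8773444 ≈ 1.1398e-7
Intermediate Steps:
f(q) = -1 + 2*q (f(q) = 2*q - 1 = -1 + 2*q)
R(V, Z) = 1 + V + Z + Z*V**2 (R(V, Z) = (V + Z) + ((V*V)*Z + (-1 + 2*1)) = (V + Z) + (V**2*Z + (-1 + 2)) = (V + Z) + (Z*V**2 + 1) = (V + Z) + (1 + Z*V**2) = 1 + V + Z + Z*V**2)
W = 1/2962 (W = 1/((1 + (-4 - 1*(-14)) + 21 + 21*(-4 - 1*(-14))**2) + 830) = 1/((1 + (-4 + 14) + 21 + 21*(-4 + 14)**2) + 830) = 1/((1 + 10 + 21 + 21*10**2) + 830) = 1/((1 + 10 + 21 + 21*100) + 830) = 1/((1 + 10 + 21 + 2100) + 830) = 1/(2132 + 830) = 1/2962 ≈ 0.00033761)
W**2 = (1/2962)**2 = 1/8773444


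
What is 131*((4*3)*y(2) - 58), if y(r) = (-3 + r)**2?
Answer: -6026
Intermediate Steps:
131*((4*3)*y(2) - 58) = 131*((4*3)*(-3 + 2)**2 - 58) = 131*(12*(-1)**2 - 58) = 131*(12*1 - 58) = 131*(12 - 58) = 131*(-46) = -6026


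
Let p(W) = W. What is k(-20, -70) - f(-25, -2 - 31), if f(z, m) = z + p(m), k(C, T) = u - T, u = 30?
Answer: 158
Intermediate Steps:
k(C, T) = 30 - T
f(z, m) = m + z (f(z, m) = z + m = m + z)
k(-20, -70) - f(-25, -2 - 31) = (30 - 1*(-70)) - ((-2 - 31) - 25) = (30 + 70) - (-33 - 25) = 100 - 1*(-58) = 100 + 58 = 158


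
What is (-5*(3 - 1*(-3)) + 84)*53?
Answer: 2862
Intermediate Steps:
(-5*(3 - 1*(-3)) + 84)*53 = (-5*(3 + 3) + 84)*53 = (-5*6 + 84)*53 = (-30 + 84)*53 = 54*53 = 2862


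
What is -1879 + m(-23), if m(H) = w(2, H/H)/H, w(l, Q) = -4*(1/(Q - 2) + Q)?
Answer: -1879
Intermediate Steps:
w(l, Q) = -4*Q - 4/(-2 + Q) (w(l, Q) = -4*(1/(-2 + Q) + Q) = -4*(Q + 1/(-2 + Q)) = -4*Q - 4/(-2 + Q))
m(H) = 0 (m(H) = (4*(-1 - (H/H)² + 2*(H/H))/(-2 + H/H))/H = (4*(-1 - 1*1² + 2*1)/(-2 + 1))/H = (4*(-1 - 1*1 + 2)/(-1))/H = (4*(-1)*(-1 - 1 + 2))/H = (4*(-1)*0)/H = 0/H = 0)
-1879 + m(-23) = -1879 + 0 = -1879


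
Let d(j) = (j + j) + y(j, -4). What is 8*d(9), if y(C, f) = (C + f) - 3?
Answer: 160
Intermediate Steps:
y(C, f) = -3 + C + f
d(j) = -7 + 3*j (d(j) = (j + j) + (-3 + j - 4) = 2*j + (-7 + j) = -7 + 3*j)
8*d(9) = 8*(-7 + 3*9) = 8*(-7 + 27) = 8*20 = 160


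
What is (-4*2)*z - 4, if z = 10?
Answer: -84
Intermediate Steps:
(-4*2)*z - 4 = -4*2*10 - 4 = -8*10 - 4 = -80 - 4 = -84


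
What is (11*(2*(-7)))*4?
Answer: -616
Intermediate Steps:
(11*(2*(-7)))*4 = (11*(-14))*4 = -154*4 = -616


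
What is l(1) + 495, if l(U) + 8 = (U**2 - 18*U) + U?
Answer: 471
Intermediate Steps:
l(U) = -8 + U**2 - 17*U (l(U) = -8 + ((U**2 - 18*U) + U) = -8 + (U**2 - 17*U) = -8 + U**2 - 17*U)
l(1) + 495 = (-8 + 1**2 - 17*1) + 495 = (-8 + 1 - 17) + 495 = -24 + 495 = 471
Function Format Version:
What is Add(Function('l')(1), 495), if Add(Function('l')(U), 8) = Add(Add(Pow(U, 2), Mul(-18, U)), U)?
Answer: 471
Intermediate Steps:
Function('l')(U) = Add(-8, Pow(U, 2), Mul(-17, U)) (Function('l')(U) = Add(-8, Add(Add(Pow(U, 2), Mul(-18, U)), U)) = Add(-8, Add(Pow(U, 2), Mul(-17, U))) = Add(-8, Pow(U, 2), Mul(-17, U)))
Add(Function('l')(1), 495) = Add(Add(-8, Pow(1, 2), Mul(-17, 1)), 495) = Add(Add(-8, 1, -17), 495) = Add(-24, 495) = 471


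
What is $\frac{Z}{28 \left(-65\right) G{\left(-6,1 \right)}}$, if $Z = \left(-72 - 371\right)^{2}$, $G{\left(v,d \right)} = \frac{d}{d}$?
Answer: $- \frac{196249}{1820} \approx -107.83$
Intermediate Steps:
$G{\left(v,d \right)} = 1$
$Z = 196249$ ($Z = \left(-443\right)^{2} = 196249$)
$\frac{Z}{28 \left(-65\right) G{\left(-6,1 \right)}} = \frac{196249}{28 \left(-65\right) 1} = \frac{196249}{\left(-1820\right) 1} = \frac{196249}{-1820} = 196249 \left(- \frac{1}{1820}\right) = - \frac{196249}{1820}$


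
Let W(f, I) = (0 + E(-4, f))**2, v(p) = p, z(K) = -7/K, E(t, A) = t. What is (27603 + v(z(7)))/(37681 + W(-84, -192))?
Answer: 27602/37697 ≈ 0.73221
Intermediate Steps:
W(f, I) = 16 (W(f, I) = (0 - 4)**2 = (-4)**2 = 16)
(27603 + v(z(7)))/(37681 + W(-84, -192)) = (27603 - 7/7)/(37681 + 16) = (27603 - 7*1/7)/37697 = (27603 - 1)*(1/37697) = 27602*(1/37697) = 27602/37697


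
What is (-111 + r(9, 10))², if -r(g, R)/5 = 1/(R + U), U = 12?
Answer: 5987809/484 ≈ 12372.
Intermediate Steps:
r(g, R) = -5/(12 + R) (r(g, R) = -5/(R + 12) = -5/(12 + R))
(-111 + r(9, 10))² = (-111 - 5/(12 + 10))² = (-111 - 5/22)² = (-2447/22)² = 5987809/484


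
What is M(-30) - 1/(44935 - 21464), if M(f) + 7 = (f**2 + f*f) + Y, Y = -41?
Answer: 41121191/23471 ≈ 1752.0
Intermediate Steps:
M(f) = -48 + 2*f**2 (M(f) = -7 + ((f**2 + f*f) - 41) = -7 + ((f**2 + f**2) - 41) = -7 + (2*f**2 - 41) = -7 + (-41 + 2*f**2) = -48 + 2*f**2)
M(-30) - 1/(44935 - 21464) = (-48 + 2*(-30)**2) - 1/(44935 - 21464) = (-48 + 2*900) - 1/23471 = (-48 + 1800) - 1*1/23471 = 1752 - 1/23471 = 41121191/23471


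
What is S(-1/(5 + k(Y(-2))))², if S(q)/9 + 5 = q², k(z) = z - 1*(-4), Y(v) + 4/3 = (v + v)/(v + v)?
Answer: 920454921/456976 ≈ 2014.2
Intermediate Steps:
Y(v) = -⅓ (Y(v) = -4/3 + (v + v)/(v + v) = -4/3 + (2*v)/((2*v)) = -4/3 + (2*v)*(1/(2*v)) = -4/3 + 1 = -⅓)
k(z) = 4 + z (k(z) = z + 4 = 4 + z)
S(q) = -45 + 9*q²
S(-1/(5 + k(Y(-2))))² = (-45 + 9*(-1/(5 + (4 - ⅓)))²)² = (-45 + 9*(-1/(5 + 11/3))²)² = (-45 + 9*(-1/26/3)²)² = (-45 + 9*(-1*3/26)²)² = (-45 + 9*(-3/26)²)² = (-45 + 9*(9/676))² = (-45 + 81/676)² = (-30339/676)² = 920454921/456976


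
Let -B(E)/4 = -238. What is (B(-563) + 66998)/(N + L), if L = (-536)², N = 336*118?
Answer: 33975/163472 ≈ 0.20783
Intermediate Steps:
N = 39648
B(E) = 952 (B(E) = -4*(-238) = 952)
L = 287296
(B(-563) + 66998)/(N + L) = (952 + 66998)/(39648 + 287296) = 67950/326944 = 67950*(1/326944) = 33975/163472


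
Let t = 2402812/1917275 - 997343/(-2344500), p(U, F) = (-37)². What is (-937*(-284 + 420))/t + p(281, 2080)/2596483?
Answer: -184185778974953799481/2426248099953533 ≈ -75914.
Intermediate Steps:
p(U, F) = 1369
t = 301822941373/179802049500 (t = 2402812*(1/1917275) - 997343*(-1/2344500) = 2402812/1917275 + 997343/2344500 = 301822941373/179802049500 ≈ 1.6786)
(-937*(-284 + 420))/t + p(281, 2080)/2596483 = (-937*(-284 + 420))/(301822941373/179802049500) + 1369/2596483 = -937*136*(179802049500/301822941373) + 1369*(1/2596483) = -127432*179802049500/301822941373 + 1369/2596483 = -1347796163052000/17754290669 + 1369/2596483 = -184185778974953799481/2426248099953533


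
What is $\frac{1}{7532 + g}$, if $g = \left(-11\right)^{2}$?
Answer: $\frac{1}{7653} \approx 0.00013067$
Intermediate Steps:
$g = 121$
$\frac{1}{7532 + g} = \frac{1}{7532 + 121} = \frac{1}{7653}$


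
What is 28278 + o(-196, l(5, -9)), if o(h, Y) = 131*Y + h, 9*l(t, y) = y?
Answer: 27951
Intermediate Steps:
l(t, y) = y/9
o(h, Y) = h + 131*Y
28278 + o(-196, l(5, -9)) = 28278 + (-196 + 131*((⅑)*(-9))) = 28278 + (-196 + 131*(-1)) = 28278 + (-196 - 131) = 28278 - 327 = 27951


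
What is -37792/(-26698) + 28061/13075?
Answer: 621651489/174538175 ≈ 3.5617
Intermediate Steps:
-37792/(-26698) + 28061/13075 = -37792*(-1/26698) + 28061*(1/13075) = 18896/13349 + 28061/13075 = 621651489/174538175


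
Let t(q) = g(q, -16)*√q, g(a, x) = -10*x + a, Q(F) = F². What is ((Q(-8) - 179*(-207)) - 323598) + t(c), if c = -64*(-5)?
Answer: -286481 + 3840*√5 ≈ -2.7789e+5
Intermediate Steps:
g(a, x) = a - 10*x
c = 320
t(q) = √q*(160 + q) (t(q) = (q - 10*(-16))*√q = (q + 160)*√q = (160 + q)*√q = √q*(160 + q))
((Q(-8) - 179*(-207)) - 323598) + t(c) = (((-8)² - 179*(-207)) - 323598) + √320*(160 + 320) = ((64 + 37053) - 323598) + (8*√5)*480 = (37117 - 323598) + 3840*√5 = -286481 + 3840*√5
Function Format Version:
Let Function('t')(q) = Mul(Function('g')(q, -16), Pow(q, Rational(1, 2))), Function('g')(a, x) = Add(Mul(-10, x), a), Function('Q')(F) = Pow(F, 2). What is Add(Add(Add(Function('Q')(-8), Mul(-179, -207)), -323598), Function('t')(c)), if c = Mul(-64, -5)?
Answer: Add(-286481, Mul(3840, Pow(5, Rational(1, 2)))) ≈ -2.7789e+5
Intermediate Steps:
Function('g')(a, x) = Add(a, Mul(-10, x))
c = 320
Function('t')(q) = Mul(Pow(q, Rational(1, 2)), Add(160, q)) (Function('t')(q) = Mul(Add(q, Mul(-10, -16)), Pow(q, Rational(1, 2))) = Mul(Add(q, 160), Pow(q, Rational(1, 2))) = Mul(Add(160, q), Pow(q, Rational(1, 2))) = Mul(Pow(q, Rational(1, 2)), Add(160, q)))
Add(Add(Add(Function('Q')(-8), Mul(-179, -207)), -323598), Function('t')(c)) = Add(Add(Add(Pow(-8, 2), Mul(-179, -207)), -323598), Mul(Pow(320, Rational(1, 2)), Add(160, 320))) = Add(Add(Add(64, 37053), -323598), Mul(Mul(8, Pow(5, Rational(1, 2))), 480)) = Add(Add(37117, -323598), Mul(3840, Pow(5, Rational(1, 2)))) = Add(-286481, Mul(3840, Pow(5, Rational(1, 2))))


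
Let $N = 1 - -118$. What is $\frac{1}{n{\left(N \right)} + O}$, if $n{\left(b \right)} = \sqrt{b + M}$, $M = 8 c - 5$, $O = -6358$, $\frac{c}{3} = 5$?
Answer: $- \frac{3179}{20211965} - \frac{3 \sqrt{26}}{40423930} \approx -0.00015766$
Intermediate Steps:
$c = 15$ ($c = 3 \cdot 5 = 15$)
$M = 115$ ($M = 8 \cdot 15 - 5 = 120 - 5 = 115$)
$N = 119$ ($N = 1 + 118 = 119$)
$n{\left(b \right)} = \sqrt{115 + b}$ ($n{\left(b \right)} = \sqrt{b + 115} = \sqrt{115 + b}$)
$\frac{1}{n{\left(N \right)} + O} = \frac{1}{\sqrt{115 + 119} - 6358} = \frac{1}{\sqrt{234} - 6358} = \frac{1}{3 \sqrt{26} - 6358} = \frac{1}{-6358 + 3 \sqrt{26}}$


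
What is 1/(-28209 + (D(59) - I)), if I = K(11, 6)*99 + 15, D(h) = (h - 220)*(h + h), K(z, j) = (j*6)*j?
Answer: -1/68606 ≈ -1.4576e-5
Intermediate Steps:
K(z, j) = 6*j² (K(z, j) = (6*j)*j = 6*j²)
D(h) = 2*h*(-220 + h) (D(h) = (-220 + h)*(2*h) = 2*h*(-220 + h))
I = 21399 (I = (6*6²)*99 + 15 = (6*36)*99 + 15 = 216*99 + 15 = 21384 + 15 = 21399)
1/(-28209 + (D(59) - I)) = 1/(-28209 + (2*59*(-220 + 59) - 1*21399)) = 1/(-28209 + (2*59*(-161) - 21399)) = 1/(-28209 + (-18998 - 21399)) = 1/(-28209 - 40397) = 1/(-68606) = -1/68606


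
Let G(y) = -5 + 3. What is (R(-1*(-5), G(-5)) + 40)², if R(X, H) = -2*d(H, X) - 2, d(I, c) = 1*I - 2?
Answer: 2116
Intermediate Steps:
G(y) = -2
d(I, c) = -2 + I (d(I, c) = I - 2 = -2 + I)
R(X, H) = 2 - 2*H (R(X, H) = -2*(-2 + H) - 2 = (4 - 2*H) - 2 = 2 - 2*H)
(R(-1*(-5), G(-5)) + 40)² = ((2 - 2*(-2)) + 40)² = ((2 + 4) + 40)² = (6 + 40)² = 46² = 2116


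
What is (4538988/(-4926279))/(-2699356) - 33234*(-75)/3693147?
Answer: 920705562143786151/1364184977242740323 ≈ 0.67491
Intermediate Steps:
(4538988/(-4926279))/(-2699356) - 33234*(-75)/3693147 = (4538988*(-1/4926279))*(-1/2699356) + 2492550*(1/3693147) = -1512996/1642093*(-1/2699356) + 830850/1231049 = 378249/1108148398027 + 830850/1231049 = 920705562143786151/1364184977242740323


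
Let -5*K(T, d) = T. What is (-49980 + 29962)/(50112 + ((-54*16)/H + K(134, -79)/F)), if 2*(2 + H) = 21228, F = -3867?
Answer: -513419211795/1285264526851 ≈ -0.39947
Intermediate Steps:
H = 10612 (H = -2 + (1/2)*21228 = -2 + 10614 = 10612)
K(T, d) = -T/5
(-49980 + 29962)/(50112 + ((-54*16)/H + K(134, -79)/F)) = (-49980 + 29962)/(50112 + (-54*16/10612 - 1/5*134/(-3867))) = -20018/(50112 + (-864*1/10612 - 134/5*(-1/3867))) = -20018/(50112 + (-216/2653 + 134/19335)) = -20018/(50112 - 3820858/51295755) = -20018/2570529053702/51295755 = -20018*51295755/2570529053702 = -513419211795/1285264526851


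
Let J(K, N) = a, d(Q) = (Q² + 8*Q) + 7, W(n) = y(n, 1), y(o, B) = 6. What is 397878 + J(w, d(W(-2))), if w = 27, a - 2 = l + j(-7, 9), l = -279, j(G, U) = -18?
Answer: 397583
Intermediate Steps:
W(n) = 6
d(Q) = 7 + Q² + 8*Q
a = -295 (a = 2 + (-279 - 18) = 2 - 297 = -295)
J(K, N) = -295
397878 + J(w, d(W(-2))) = 397878 - 295 = 397583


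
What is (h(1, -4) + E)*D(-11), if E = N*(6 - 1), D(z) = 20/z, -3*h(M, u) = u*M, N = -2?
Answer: 520/33 ≈ 15.758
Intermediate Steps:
h(M, u) = -M*u/3 (h(M, u) = -u*M/3 = -M*u/3)
E = -10 (E = -2*(6 - 1) = -2*5 = -10)
(h(1, -4) + E)*D(-11) = (-⅓*1*(-4) - 10)*(20/(-11)) = (4/3 - 10)*(20*(-1/11)) = -26/3*(-20/11) = 520/33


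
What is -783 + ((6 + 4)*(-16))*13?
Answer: -2863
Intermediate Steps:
-783 + ((6 + 4)*(-16))*13 = -783 + (10*(-16))*13 = -783 - 160*13 = -783 - 2080 = -2863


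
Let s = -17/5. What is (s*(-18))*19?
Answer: 5814/5 ≈ 1162.8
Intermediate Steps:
s = -17/5 (s = -17*1/5 = -17/5 ≈ -3.4000)
(s*(-18))*19 = -17/5*(-18)*19 = (306/5)*19 = 5814/5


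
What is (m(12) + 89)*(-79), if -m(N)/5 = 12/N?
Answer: -6636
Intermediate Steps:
m(N) = -60/N
(m(12) + 89)*(-79) = (-60/12 + 89)*(-79) = (-60*1/12 + 89)*(-79) = (-5 + 89)*(-79) = 84*(-79) = -6636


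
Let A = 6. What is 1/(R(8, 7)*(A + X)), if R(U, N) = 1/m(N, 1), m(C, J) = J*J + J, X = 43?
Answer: 2/49 ≈ 0.040816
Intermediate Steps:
m(C, J) = J + J² (m(C, J) = J² + J = J + J²)
R(U, N) = ½ (R(U, N) = 1/(1*(1 + 1)) = 1/(1*2) = 1/2 = ½)
1/(R(8, 7)*(A + X)) = 1/((6 + 43)/2) = 1/((½)*49) = 1/(49/2) = 2/49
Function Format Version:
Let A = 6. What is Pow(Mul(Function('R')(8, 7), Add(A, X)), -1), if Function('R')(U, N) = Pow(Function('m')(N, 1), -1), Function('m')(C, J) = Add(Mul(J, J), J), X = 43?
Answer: Rational(2, 49) ≈ 0.040816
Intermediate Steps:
Function('m')(C, J) = Add(J, Pow(J, 2)) (Function('m')(C, J) = Add(Pow(J, 2), J) = Add(J, Pow(J, 2)))
Function('R')(U, N) = Rational(1, 2) (Function('R')(U, N) = Pow(Mul(1, Add(1, 1)), -1) = Pow(Mul(1, 2), -1) = Pow(2, -1) = Rational(1, 2))
Pow(Mul(Function('R')(8, 7), Add(A, X)), -1) = Pow(Mul(Rational(1, 2), Add(6, 43)), -1) = Pow(Mul(Rational(1, 2), 49), -1) = Pow(Rational(49, 2), -1) = Rational(2, 49)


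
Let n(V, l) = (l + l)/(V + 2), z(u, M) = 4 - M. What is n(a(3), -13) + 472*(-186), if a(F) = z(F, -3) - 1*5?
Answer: -175597/2 ≈ -87799.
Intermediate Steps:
a(F) = 2 (a(F) = (4 - 1*(-3)) - 1*5 = (4 + 3) - 5 = 7 - 5 = 2)
n(V, l) = 2*l/(2 + V) (n(V, l) = (2*l)/(2 + V) = 2*l/(2 + V))
n(a(3), -13) + 472*(-186) = 2*(-13)/(2 + 2) + 472*(-186) = 2*(-13)/4 - 87792 = 2*(-13)*(¼) - 87792 = -13/2 - 87792 = -175597/2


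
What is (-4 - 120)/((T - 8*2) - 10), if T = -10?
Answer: 31/9 ≈ 3.4444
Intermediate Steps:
(-4 - 120)/((T - 8*2) - 10) = (-4 - 120)/((-10 - 8*2) - 10) = -124/((-10 - 16) - 10) = -124/(-26 - 10) = -124/(-36) = -124*(-1/36) = 31/9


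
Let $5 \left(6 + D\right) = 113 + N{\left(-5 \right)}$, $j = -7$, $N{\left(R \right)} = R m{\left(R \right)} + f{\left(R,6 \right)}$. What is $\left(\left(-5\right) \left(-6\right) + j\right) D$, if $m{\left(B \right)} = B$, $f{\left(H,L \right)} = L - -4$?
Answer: $\frac{2714}{5} \approx 542.8$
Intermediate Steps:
$f{\left(H,L \right)} = 4 + L$ ($f{\left(H,L \right)} = L + 4 = 4 + L$)
$N{\left(R \right)} = 10 + R^{2}$ ($N{\left(R \right)} = R R + \left(4 + 6\right) = R^{2} + 10 = 10 + R^{2}$)
$D = \frac{118}{5}$ ($D = -6 + \frac{113 + \left(10 + \left(-5\right)^{2}\right)}{5} = -6 + \frac{113 + \left(10 + 25\right)}{5} = -6 + \frac{113 + 35}{5} = -6 + \frac{1}{5} \cdot 148 = -6 + \frac{148}{5} = \frac{118}{5} \approx 23.6$)
$\left(\left(-5\right) \left(-6\right) + j\right) D = \left(\left(-5\right) \left(-6\right) - 7\right) \frac{118}{5} = \left(30 - 7\right) \frac{118}{5} = 23 \cdot \frac{118}{5} = \frac{2714}{5}$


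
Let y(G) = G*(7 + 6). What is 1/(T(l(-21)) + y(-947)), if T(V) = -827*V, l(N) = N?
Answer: 1/5056 ≈ 0.00019778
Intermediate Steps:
T(V) = -827*V
y(G) = 13*G (y(G) = G*13 = 13*G)
1/(T(l(-21)) + y(-947)) = 1/(-827*(-21) + 13*(-947)) = 1/(17367 - 12311) = 1/5056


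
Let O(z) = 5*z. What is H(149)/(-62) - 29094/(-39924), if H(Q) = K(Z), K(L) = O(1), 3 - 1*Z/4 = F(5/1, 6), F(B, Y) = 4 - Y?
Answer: 66842/103137 ≈ 0.64809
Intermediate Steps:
Z = 20 (Z = 12 - 4*(4 - 1*6) = 12 - 4*(4 - 6) = 12 - 4*(-2) = 12 + 8 = 20)
K(L) = 5 (K(L) = 5*1 = 5)
H(Q) = 5
H(149)/(-62) - 29094/(-39924) = 5/(-62) - 29094/(-39924) = 5*(-1/62) - 29094*(-1/39924) = -5/62 + 4849/6654 = 66842/103137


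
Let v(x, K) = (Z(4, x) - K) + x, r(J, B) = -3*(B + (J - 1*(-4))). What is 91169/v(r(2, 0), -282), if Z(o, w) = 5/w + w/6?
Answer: 126234/361 ≈ 349.68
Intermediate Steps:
Z(o, w) = 5/w + w/6 (Z(o, w) = 5/w + w*(⅙) = 5/w + w/6)
r(J, B) = -12 - 3*B - 3*J (r(J, B) = -3*(B + (J + 4)) = -3*(B + (4 + J)) = -3*(4 + B + J) = -12 - 3*B - 3*J)
v(x, K) = -K + 5/x + 7*x/6 (v(x, K) = ((5/x + x/6) - K) + x = (-K + 5/x + x/6) + x = -K + 5/x + 7*x/6)
91169/v(r(2, 0), -282) = 91169/(-1*(-282) + 5/(-12 - 3*0 - 3*2) + 7*(-12 - 3*0 - 3*2)/6) = 91169/(282 + 5/(-12 + 0 - 6) + 7*(-12 + 0 - 6)/6) = 91169/(282 + 5/(-18) + (7/6)*(-18)) = 91169/(282 + 5*(-1/18) - 21) = 91169/(282 - 5/18 - 21) = 91169/(4693/18) = 91169*(18/4693) = 126234/361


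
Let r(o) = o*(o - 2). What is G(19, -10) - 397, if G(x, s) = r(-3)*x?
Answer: -112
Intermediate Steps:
r(o) = o*(-2 + o)
G(x, s) = 15*x (G(x, s) = (-3*(-2 - 3))*x = (-3*(-5))*x = 15*x)
G(19, -10) - 397 = 15*19 - 397 = 285 - 397 = -112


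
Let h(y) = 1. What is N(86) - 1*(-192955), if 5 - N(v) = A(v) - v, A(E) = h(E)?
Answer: 193045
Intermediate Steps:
A(E) = 1
N(v) = 4 + v (N(v) = 5 - (1 - v) = 5 + (-1 + v) = 4 + v)
N(86) - 1*(-192955) = (4 + 86) - 1*(-192955) = 90 + 192955 = 193045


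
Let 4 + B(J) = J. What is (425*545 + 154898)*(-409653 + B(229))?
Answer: -158253338844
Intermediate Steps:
B(J) = -4 + J
(425*545 + 154898)*(-409653 + B(229)) = (425*545 + 154898)*(-409653 + (-4 + 229)) = (231625 + 154898)*(-409653 + 225) = 386523*(-409428) = -158253338844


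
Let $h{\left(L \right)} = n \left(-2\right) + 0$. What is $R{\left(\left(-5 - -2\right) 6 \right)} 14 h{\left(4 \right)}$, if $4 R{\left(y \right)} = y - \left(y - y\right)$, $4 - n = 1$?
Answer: $378$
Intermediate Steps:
$n = 3$ ($n = 4 - 1 = 3$)
$h{\left(L \right)} = -6$ ($h{\left(L \right)} = 3 \left(-2\right) + 0 = -6 + 0 = -6$)
$R{\left(y \right)} = \frac{y}{4}$ ($R{\left(y \right)} = \frac{y - \left(y - y\right)}{4} = \frac{y - 0}{4} = \frac{y + 0}{4} = \frac{y}{4}$)
$R{\left(\left(-5 - -2\right) 6 \right)} 14 h{\left(4 \right)} = \frac{\left(-5 - -2\right) 6}{4} \cdot 14 \left(-6\right) = \frac{\left(-5 + 2\right) 6}{4} \cdot 14 \left(-6\right) = \frac{\left(-3\right) 6}{4} \cdot 14 \left(-6\right) = \frac{1}{4} \left(-18\right) 14 \left(-6\right) = \left(- \frac{9}{2}\right) 14 \left(-6\right) = \left(-63\right) \left(-6\right) = 378$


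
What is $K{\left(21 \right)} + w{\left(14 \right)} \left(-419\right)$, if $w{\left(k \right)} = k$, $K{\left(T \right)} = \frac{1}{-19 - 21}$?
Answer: $- \frac{234641}{40} \approx -5866.0$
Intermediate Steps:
$K{\left(T \right)} = - \frac{1}{40}$ ($K{\left(T \right)} = \frac{1}{-40} = - \frac{1}{40}$)
$K{\left(21 \right)} + w{\left(14 \right)} \left(-419\right) = - \frac{1}{40} + 14 \left(-419\right) = - \frac{1}{40} - 5866 = - \frac{234641}{40}$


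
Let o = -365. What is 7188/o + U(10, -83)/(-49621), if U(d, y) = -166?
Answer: -356615158/18111665 ≈ -19.690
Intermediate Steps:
7188/o + U(10, -83)/(-49621) = 7188/(-365) - 166/(-49621) = 7188*(-1/365) - 166*(-1/49621) = -7188/365 + 166/49621 = -356615158/18111665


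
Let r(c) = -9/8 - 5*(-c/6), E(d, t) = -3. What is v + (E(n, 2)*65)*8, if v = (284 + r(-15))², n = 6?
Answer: 4578729/64 ≈ 71543.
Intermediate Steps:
r(c) = -9/8 + 5*c/6 (r(c) = -9*⅛ - (-5)*c/6 = -9/8 + 5*c/6)
v = 4678569/64 (v = (284 + (-9/8 + (⅚)*(-15)))² = (284 + (-9/8 - 25/2))² = (284 - 109/8)² = (2163/8)² = 4678569/64 ≈ 73103.)
v + (E(n, 2)*65)*8 = 4678569/64 - 3*65*8 = 4678569/64 - 195*8 = 4678569/64 - 1560 = 4578729/64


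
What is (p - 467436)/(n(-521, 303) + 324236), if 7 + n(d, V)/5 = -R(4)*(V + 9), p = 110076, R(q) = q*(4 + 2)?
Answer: -119120/95587 ≈ -1.2462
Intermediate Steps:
R(q) = 6*q (R(q) = q*6 = 6*q)
n(d, V) = -1115 - 120*V (n(d, V) = -35 + 5*(-6*4*(V + 9)) = -35 + 5*(-24*(9 + V)) = -35 + 5*(-(216 + 24*V)) = -35 + 5*(-216 - 24*V) = -35 + (-1080 - 120*V) = -1115 - 120*V)
(p - 467436)/(n(-521, 303) + 324236) = (110076 - 467436)/((-1115 - 120*303) + 324236) = -357360/((-1115 - 36360) + 324236) = -357360/(-37475 + 324236) = -357360/286761 = -357360*1/286761 = -119120/95587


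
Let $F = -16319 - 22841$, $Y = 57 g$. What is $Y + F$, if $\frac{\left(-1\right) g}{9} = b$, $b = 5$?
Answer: $-41725$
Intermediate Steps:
$g = -45$ ($g = \left(-9\right) 5 = -45$)
$Y = -2565$ ($Y = 57 \left(-45\right) = -2565$)
$F = -39160$ ($F = -16319 - 22841 = -39160$)
$Y + F = -2565 - 39160 = -41725$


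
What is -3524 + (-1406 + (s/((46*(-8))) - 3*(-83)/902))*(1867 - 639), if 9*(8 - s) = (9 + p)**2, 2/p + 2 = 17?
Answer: -145335740601767/84021300 ≈ -1.7297e+6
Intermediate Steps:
p = 2/15 (p = 2/(-2 + 17) = 2/15 ≈ 0.13333)
s = -2569/2025 (s = 8 - (9 + 2/15)**2/9 = 8 - (137/15)**2/9 = 8 - 1/9*18769/225 = 8 - 18769/2025 = -2569/2025 ≈ -1.2686)
-3524 + (-1406 + (s/((46*(-8))) - 3*(-83)/902))*(1867 - 639) = -3524 + (-1406 + (-2569/(2025*(46*(-8))) - 3*(-83)/902))*(1867 - 639) = -3524 + (-1406 + (-2569/2025/(-368) + 249*(1/902)))*1228 = -3524 + (-1406 + (-2569/2025*(-1/368) + 249/902))*1228 = -3524 + (-1406 + (2569/745200 + 249/902))*1228 = -3524 + (-1406 + 93936019/336085200)*1228 = -3524 - 472441855181/336085200*1228 = -3524 - 145039649540567/84021300 = -145335740601767/84021300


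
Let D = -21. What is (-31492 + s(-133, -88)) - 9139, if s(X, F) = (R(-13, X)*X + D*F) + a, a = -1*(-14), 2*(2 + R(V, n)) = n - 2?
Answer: -59051/2 ≈ -29526.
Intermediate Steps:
R(V, n) = -3 + n/2 (R(V, n) = -2 + (n - 2)/2 = -2 + (-2 + n)/2 = -2 + (-1 + n/2) = -3 + n/2)
a = 14
s(X, F) = 14 - 21*F + X*(-3 + X/2) (s(X, F) = ((-3 + X/2)*X - 21*F) + 14 = (X*(-3 + X/2) - 21*F) + 14 = (-21*F + X*(-3 + X/2)) + 14 = 14 - 21*F + X*(-3 + X/2))
(-31492 + s(-133, -88)) - 9139 = (-31492 + (14 - 21*(-88) + (1/2)*(-133)*(-6 - 133))) - 9139 = (-31492 + (14 + 1848 + (1/2)*(-133)*(-139))) - 9139 = (-31492 + (14 + 1848 + 18487/2)) - 9139 = (-31492 + 22211/2) - 9139 = -40773/2 - 9139 = -59051/2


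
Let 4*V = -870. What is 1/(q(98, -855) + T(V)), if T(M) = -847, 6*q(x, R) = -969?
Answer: -2/2017 ≈ -0.00099157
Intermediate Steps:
V = -435/2 (V = (¼)*(-870) = -435/2 ≈ -217.50)
q(x, R) = -323/2 (q(x, R) = (⅙)*(-969) = -323/2)
1/(q(98, -855) + T(V)) = 1/(-323/2 - 847) = 1/(-2017/2) = -2/2017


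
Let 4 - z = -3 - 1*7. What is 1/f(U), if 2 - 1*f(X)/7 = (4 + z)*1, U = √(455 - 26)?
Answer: -1/112 ≈ -0.0089286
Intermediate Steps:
z = 14 (z = 4 - (-3 - 1*7) = 4 - (-3 - 7) = 4 - 1*(-10) = 4 + 10 = 14)
U = √429 ≈ 20.712
f(X) = -112 (f(X) = 14 - 7*(4 + 14) = 14 - 126 = -112)
1/f(U) = 1/(-112) = -1/112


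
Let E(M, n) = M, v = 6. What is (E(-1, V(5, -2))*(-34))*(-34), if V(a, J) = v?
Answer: -1156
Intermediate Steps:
V(a, J) = 6
(E(-1, V(5, -2))*(-34))*(-34) = -1*(-34)*(-34) = 34*(-34) = -1156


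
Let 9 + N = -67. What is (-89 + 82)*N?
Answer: 532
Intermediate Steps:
N = -76 (N = -9 - 67 = -76)
(-89 + 82)*N = (-89 + 82)*(-76) = -7*(-76) = 532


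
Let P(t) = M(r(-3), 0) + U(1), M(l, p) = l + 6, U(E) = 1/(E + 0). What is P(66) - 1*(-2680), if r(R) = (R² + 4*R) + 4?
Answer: 2688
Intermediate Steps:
U(E) = 1/E
r(R) = 4 + R² + 4*R
M(l, p) = 6 + l
P(t) = 8 (P(t) = (6 + (4 + (-3)² + 4*(-3))) + 1/1 = (6 + (4 + 9 - 12)) + 1 = (6 + 1) + 1 = 7 + 1 = 8)
P(66) - 1*(-2680) = 8 - 1*(-2680) = 8 + 2680 = 2688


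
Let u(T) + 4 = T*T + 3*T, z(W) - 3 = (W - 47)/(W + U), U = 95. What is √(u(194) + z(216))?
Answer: 2*√924109754/311 ≈ 195.49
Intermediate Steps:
z(W) = 3 + (-47 + W)/(95 + W) (z(W) = 3 + (W - 47)/(W + 95) = 3 + (-47 + W)/(95 + W))
u(T) = -4 + T² + 3*T (u(T) = -4 + (T*T + 3*T) = -4 + (T² + 3*T) = -4 + T² + 3*T)
√(u(194) + z(216)) = √((-4 + 194² + 3*194) + 2*(119 + 2*216)/(95 + 216)) = √((-4 + 37636 + 582) + 2*(119 + 432)/311) = √(38214 + 2*(1/311)*551) = √(38214 + 1102/311) = √(11885656/311) = 2*√924109754/311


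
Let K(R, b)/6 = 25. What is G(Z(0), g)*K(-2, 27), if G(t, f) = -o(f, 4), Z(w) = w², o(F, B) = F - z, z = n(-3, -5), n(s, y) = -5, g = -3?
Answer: -300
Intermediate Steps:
z = -5
K(R, b) = 150 (K(R, b) = 6*25 = 150)
o(F, B) = 5 + F (o(F, B) = F - 1*(-5) = F + 5 = 5 + F)
G(t, f) = -5 - f (G(t, f) = -(5 + f) = -5 - f)
G(Z(0), g)*K(-2, 27) = (-5 - 1*(-3))*150 = (-5 + 3)*150 = -2*150 = -300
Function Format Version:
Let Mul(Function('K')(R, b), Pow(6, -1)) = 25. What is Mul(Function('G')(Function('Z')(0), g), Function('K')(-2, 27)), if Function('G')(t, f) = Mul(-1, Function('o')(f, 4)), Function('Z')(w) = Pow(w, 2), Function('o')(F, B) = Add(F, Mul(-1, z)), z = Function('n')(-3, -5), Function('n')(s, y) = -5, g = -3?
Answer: -300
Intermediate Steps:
z = -5
Function('K')(R, b) = 150 (Function('K')(R, b) = Mul(6, 25) = 150)
Function('o')(F, B) = Add(5, F) (Function('o')(F, B) = Add(F, Mul(-1, -5)) = Add(F, 5) = Add(5, F))
Function('G')(t, f) = Add(-5, Mul(-1, f)) (Function('G')(t, f) = Mul(-1, Add(5, f)) = Add(-5, Mul(-1, f)))
Mul(Function('G')(Function('Z')(0), g), Function('K')(-2, 27)) = Mul(Add(-5, Mul(-1, -3)), 150) = Mul(Add(-5, 3), 150) = Mul(-2, 150) = -300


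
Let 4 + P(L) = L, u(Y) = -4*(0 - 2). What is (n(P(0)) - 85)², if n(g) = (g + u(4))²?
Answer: 4761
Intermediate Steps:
u(Y) = 8 (u(Y) = -4*(-2) = 8)
P(L) = -4 + L
n(g) = (8 + g)² (n(g) = (g + 8)² = (8 + g)²)
(n(P(0)) - 85)² = ((8 + (-4 + 0))² - 85)² = ((8 - 4)² - 85)² = (4² - 85)² = (16 - 85)² = (-69)² = 4761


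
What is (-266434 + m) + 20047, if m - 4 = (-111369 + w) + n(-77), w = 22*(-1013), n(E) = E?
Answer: -380115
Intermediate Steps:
w = -22286
m = -133728 (m = 4 + ((-111369 - 22286) - 77) = 4 + (-133655 - 77) = 4 - 133732 = -133728)
(-266434 + m) + 20047 = (-266434 - 133728) + 20047 = -400162 + 20047 = -380115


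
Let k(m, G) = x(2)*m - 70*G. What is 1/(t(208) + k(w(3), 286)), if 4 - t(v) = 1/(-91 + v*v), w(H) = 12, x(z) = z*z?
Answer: -43173/862078465 ≈ -5.0080e-5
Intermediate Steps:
x(z) = z**2
k(m, G) = -70*G + 4*m (k(m, G) = 2**2*m - 70*G = 4*m - 70*G = -70*G + 4*m)
t(v) = 4 - 1/(-91 + v**2) (t(v) = 4 - 1/(-91 + v*v) = 4 - 1/(-91 + v**2))
1/(t(208) + k(w(3), 286)) = 1/((-365 + 4*208**2)/(-91 + 208**2) + (-70*286 + 4*12)) = 1/((-365 + 4*43264)/(-91 + 43264) + (-20020 + 48)) = 1/((-365 + 173056)/43173 - 19972) = 1/((1/43173)*172691 - 19972) = 1/(172691/43173 - 19972) = 1/(-862078465/43173) = -43173/862078465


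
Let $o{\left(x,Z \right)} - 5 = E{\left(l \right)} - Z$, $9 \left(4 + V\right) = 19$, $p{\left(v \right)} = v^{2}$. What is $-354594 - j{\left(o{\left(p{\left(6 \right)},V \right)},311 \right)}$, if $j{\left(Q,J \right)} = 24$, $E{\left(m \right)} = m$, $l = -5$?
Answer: $-354618$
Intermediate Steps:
$V = - \frac{17}{9}$ ($V = -4 + \frac{1}{9} \cdot 19 = -4 + \frac{19}{9} = - \frac{17}{9} \approx -1.8889$)
$o{\left(x,Z \right)} = - Z$ ($o{\left(x,Z \right)} = 5 - \left(5 + Z\right) = - Z$)
$-354594 - j{\left(o{\left(p{\left(6 \right)},V \right)},311 \right)} = -354594 - 24 = -354618$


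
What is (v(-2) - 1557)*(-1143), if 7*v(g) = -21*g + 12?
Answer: 12395835/7 ≈ 1.7708e+6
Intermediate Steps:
v(g) = 12/7 - 3*g (v(g) = (-21*g + 12)/7 = (12 - 21*g)/7 = 12/7 - 3*g)
(v(-2) - 1557)*(-1143) = ((12/7 - 3*(-2)) - 1557)*(-1143) = ((12/7 + 6) - 1557)*(-1143) = (54/7 - 1557)*(-1143) = -10845/7*(-1143) = 12395835/7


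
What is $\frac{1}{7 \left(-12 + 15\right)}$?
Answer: $\frac{1}{21} \approx 0.047619$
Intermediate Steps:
$\frac{1}{7 \left(-12 + 15\right)} = \frac{1}{7 \cdot 3} = \frac{1}{21}$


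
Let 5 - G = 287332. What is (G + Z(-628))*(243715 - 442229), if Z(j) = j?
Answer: 57163098870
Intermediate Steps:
G = -287327 (G = 5 - 1*287332 = 5 - 287332 = -287327)
(G + Z(-628))*(243715 - 442229) = (-287327 - 628)*(243715 - 442229) = -287955*(-198514) = 57163098870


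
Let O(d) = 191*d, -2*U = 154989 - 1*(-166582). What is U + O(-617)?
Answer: -557265/2 ≈ -2.7863e+5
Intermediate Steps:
U = -321571/2 (U = -(154989 - 1*(-166582))/2 = -(154989 + 166582)/2 = -½*321571 = -321571/2 ≈ -1.6079e+5)
U + O(-617) = -321571/2 + 191*(-617) = -321571/2 - 117847 = -557265/2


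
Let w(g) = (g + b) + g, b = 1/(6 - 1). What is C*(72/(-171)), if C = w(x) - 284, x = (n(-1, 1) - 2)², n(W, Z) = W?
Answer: 10632/95 ≈ 111.92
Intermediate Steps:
b = ⅕ (b = 1/5 = ⅕ ≈ 0.20000)
x = 9 (x = (-1 - 2)² = (-3)² = 9)
w(g) = ⅕ + 2*g (w(g) = (g + ⅕) + g = (⅕ + g) + g = ⅕ + 2*g)
C = -1329/5 (C = (⅕ + 2*9) - 284 = (⅕ + 18) - 284 = 91/5 - 284 = -1329/5 ≈ -265.80)
C*(72/(-171)) = -95688/(5*(-171)) = -95688*(-1)/(5*171) = -1329/5*(-8/19) = 10632/95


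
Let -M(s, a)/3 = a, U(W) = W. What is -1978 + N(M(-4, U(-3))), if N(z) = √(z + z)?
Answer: -1978 + 3*√2 ≈ -1973.8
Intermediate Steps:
M(s, a) = -3*a
N(z) = √2*√z (N(z) = √(2*z) = √2*√z)
-1978 + N(M(-4, U(-3))) = -1978 + √2*√(-3*(-3)) = -1978 + √2*√9 = -1978 + √2*3 = -1978 + 3*√2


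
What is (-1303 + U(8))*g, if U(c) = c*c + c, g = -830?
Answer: 1021730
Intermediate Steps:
U(c) = c + c² (U(c) = c² + c = c + c²)
(-1303 + U(8))*g = (-1303 + 8*(1 + 8))*(-830) = (-1303 + 8*9)*(-830) = (-1303 + 72)*(-830) = -1231*(-830) = 1021730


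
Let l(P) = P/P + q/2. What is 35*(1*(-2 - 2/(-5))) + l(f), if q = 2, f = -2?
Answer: -54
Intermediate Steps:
l(P) = 2 (l(P) = P/P + 2/2 = 1 + 2*(1/2) = 1 + 1 = 2)
35*(1*(-2 - 2/(-5))) + l(f) = 35*(1*(-2 - 2/(-5))) + 2 = 35*(1*(-2 - 2*(-1/5))) + 2 = 35*(1*(-2 + 2/5)) + 2 = 35*(1*(-8/5)) + 2 = 35*(-8/5) + 2 = -56 + 2 = -54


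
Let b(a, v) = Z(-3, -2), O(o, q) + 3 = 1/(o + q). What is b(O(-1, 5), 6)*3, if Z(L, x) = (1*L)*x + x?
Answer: 12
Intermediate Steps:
O(o, q) = -3 + 1/(o + q)
Z(L, x) = x + L*x (Z(L, x) = L*x + x = x + L*x)
b(a, v) = 4 (b(a, v) = -2*(1 - 3) = -2*(-2) = 4)
b(O(-1, 5), 6)*3 = 4*3 = 12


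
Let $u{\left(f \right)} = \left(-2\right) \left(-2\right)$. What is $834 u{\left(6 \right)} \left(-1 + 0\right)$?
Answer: $-3336$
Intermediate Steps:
$u{\left(f \right)} = 4$
$834 u{\left(6 \right)} \left(-1 + 0\right) = 834 \cdot 4 \left(-1 + 0\right) = 834 \cdot 4 \left(-1\right) = 834 \left(-4\right) = -3336$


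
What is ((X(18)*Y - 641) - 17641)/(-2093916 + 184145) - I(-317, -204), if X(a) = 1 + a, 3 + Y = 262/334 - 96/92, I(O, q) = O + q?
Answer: 3821829703135/7335430411 ≈ 521.01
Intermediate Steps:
Y = -12518/3841 (Y = -3 + (262/334 - 96/92) = -3 + (262*(1/334) - 96*1/92) = -3 + (131/167 - 24/23) = -3 - 995/3841 = -12518/3841 ≈ -3.2590)
((X(18)*Y - 641) - 17641)/(-2093916 + 184145) - I(-317, -204) = (((1 + 18)*(-12518/3841) - 641) - 17641)/(-2093916 + 184145) - (-317 - 204) = ((19*(-12518/3841) - 641) - 17641)/(-1909771) - 1*(-521) = ((-237842/3841 - 641) - 17641)*(-1/1909771) + 521 = (-2699923/3841 - 17641)*(-1/1909771) + 521 = -70459004/3841*(-1/1909771) + 521 = 70459004/7335430411 + 521 = 3821829703135/7335430411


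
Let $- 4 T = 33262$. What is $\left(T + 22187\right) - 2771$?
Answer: $\frac{22201}{2} \approx 11101.0$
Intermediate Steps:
$T = - \frac{16631}{2}$ ($T = \left(- \frac{1}{4}\right) 33262 = - \frac{16631}{2} \approx -8315.5$)
$\left(T + 22187\right) - 2771 = \left(- \frac{16631}{2} + 22187\right) - 2771 = \frac{27743}{2} - 2771 = \frac{22201}{2}$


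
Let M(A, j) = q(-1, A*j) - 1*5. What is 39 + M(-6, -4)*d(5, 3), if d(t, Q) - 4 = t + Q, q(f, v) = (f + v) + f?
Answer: 243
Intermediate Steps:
q(f, v) = v + 2*f
M(A, j) = -7 + A*j (M(A, j) = (A*j + 2*(-1)) - 1*5 = (A*j - 2) - 5 = (-2 + A*j) - 5 = -7 + A*j)
d(t, Q) = 4 + Q + t (d(t, Q) = 4 + (t + Q) = 4 + (Q + t) = 4 + Q + t)
39 + M(-6, -4)*d(5, 3) = 39 + (-7 - 6*(-4))*(4 + 3 + 5) = 39 + (-7 + 24)*12 = 39 + 17*12 = 39 + 204 = 243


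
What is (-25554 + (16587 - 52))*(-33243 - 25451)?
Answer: 529361186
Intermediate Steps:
(-25554 + (16587 - 52))*(-33243 - 25451) = (-25554 + 16535)*(-58694) = -9019*(-58694) = 529361186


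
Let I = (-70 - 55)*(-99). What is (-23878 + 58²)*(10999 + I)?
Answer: -479494236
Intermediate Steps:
I = 12375 (I = -125*(-99) = 12375)
(-23878 + 58²)*(10999 + I) = (-23878 + 58²)*(10999 + 12375) = (-23878 + 3364)*23374 = -20514*23374 = -479494236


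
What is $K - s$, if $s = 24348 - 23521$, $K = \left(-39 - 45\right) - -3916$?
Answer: $3005$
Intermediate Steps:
$K = 3832$ ($K = -84 + 3916 = 3832$)
$s = 827$ ($s = 24348 - 23521 = 827$)
$K - s = 3832 - 827 = 3005$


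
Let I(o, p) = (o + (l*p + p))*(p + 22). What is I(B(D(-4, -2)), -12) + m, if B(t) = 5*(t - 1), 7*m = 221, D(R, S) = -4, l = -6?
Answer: 2671/7 ≈ 381.57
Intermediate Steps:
m = 221/7 (m = (⅐)*221 = 221/7 ≈ 31.571)
B(t) = -5 + 5*t (B(t) = 5*(-1 + t) = -5 + 5*t)
I(o, p) = (22 + p)*(o - 5*p) (I(o, p) = (o + (-6*p + p))*(p + 22) = (o - 5*p)*(22 + p) = (22 + p)*(o - 5*p))
I(B(D(-4, -2)), -12) + m = (-110*(-12) - 5*(-12)² + 22*(-5 + 5*(-4)) + (-5 + 5*(-4))*(-12)) + 221/7 = (1320 - 5*144 + 22*(-5 - 20) + (-5 - 20)*(-12)) + 221/7 = (1320 - 720 + 22*(-25) - 25*(-12)) + 221/7 = (1320 - 720 - 550 + 300) + 221/7 = 350 + 221/7 = 2671/7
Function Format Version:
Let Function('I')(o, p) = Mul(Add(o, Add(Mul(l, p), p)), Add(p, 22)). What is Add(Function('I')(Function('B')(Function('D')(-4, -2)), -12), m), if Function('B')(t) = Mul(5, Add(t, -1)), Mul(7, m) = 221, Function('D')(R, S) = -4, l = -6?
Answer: Rational(2671, 7) ≈ 381.57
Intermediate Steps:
m = Rational(221, 7) (m = Mul(Rational(1, 7), 221) = Rational(221, 7) ≈ 31.571)
Function('B')(t) = Add(-5, Mul(5, t)) (Function('B')(t) = Mul(5, Add(-1, t)) = Add(-5, Mul(5, t)))
Function('I')(o, p) = Mul(Add(22, p), Add(o, Mul(-5, p))) (Function('I')(o, p) = Mul(Add(o, Add(Mul(-6, p), p)), Add(p, 22)) = Mul(Add(o, Mul(-5, p)), Add(22, p)) = Mul(Add(22, p), Add(o, Mul(-5, p))))
Add(Function('I')(Function('B')(Function('D')(-4, -2)), -12), m) = Add(Add(Mul(-110, -12), Mul(-5, Pow(-12, 2)), Mul(22, Add(-5, Mul(5, -4))), Mul(Add(-5, Mul(5, -4)), -12)), Rational(221, 7)) = Add(Add(1320, Mul(-5, 144), Mul(22, Add(-5, -20)), Mul(Add(-5, -20), -12)), Rational(221, 7)) = Add(Add(1320, -720, Mul(22, -25), Mul(-25, -12)), Rational(221, 7)) = Add(Add(1320, -720, -550, 300), Rational(221, 7)) = Add(350, Rational(221, 7)) = Rational(2671, 7)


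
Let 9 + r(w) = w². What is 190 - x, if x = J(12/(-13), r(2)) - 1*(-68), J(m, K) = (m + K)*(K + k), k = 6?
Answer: 1663/13 ≈ 127.92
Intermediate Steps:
r(w) = -9 + w²
J(m, K) = (6 + K)*(K + m) (J(m, K) = (m + K)*(K + 6) = (K + m)*(6 + K) = (6 + K)*(K + m))
x = 807/13 (x = ((-9 + 2²)² + 6*(-9 + 2²) + 6*(12/(-13)) + (-9 + 2²)*(12/(-13))) - 1*(-68) = ((-9 + 4)² + 6*(-9 + 4) + 6*(12*(-1/13)) + (-9 + 4)*(12*(-1/13))) + 68 = ((-5)² + 6*(-5) + 6*(-12/13) - 5*(-12/13)) + 68 = (25 - 30 - 72/13 + 60/13) + 68 = -77/13 + 68 = 807/13 ≈ 62.077)
190 - x = 190 - 1*807/13 = 190 - 807/13 = 1663/13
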